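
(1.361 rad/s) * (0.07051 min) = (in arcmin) 1.979e+04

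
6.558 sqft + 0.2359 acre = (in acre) 0.2361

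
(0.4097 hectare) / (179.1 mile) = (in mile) 8.832e-06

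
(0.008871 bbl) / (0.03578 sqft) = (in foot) 1.392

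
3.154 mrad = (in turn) 0.000502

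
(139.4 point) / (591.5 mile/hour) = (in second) 0.000186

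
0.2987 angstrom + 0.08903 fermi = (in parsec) 9.68e-28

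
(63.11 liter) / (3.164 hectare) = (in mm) 0.001995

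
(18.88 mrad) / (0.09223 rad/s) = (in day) 2.369e-06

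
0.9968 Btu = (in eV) 6.564e+21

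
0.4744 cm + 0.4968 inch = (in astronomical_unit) 1.161e-13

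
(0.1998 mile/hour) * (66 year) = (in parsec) 6.025e-09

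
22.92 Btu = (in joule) 2.418e+04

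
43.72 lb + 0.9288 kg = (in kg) 20.76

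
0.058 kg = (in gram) 58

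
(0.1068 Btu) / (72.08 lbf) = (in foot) 1.153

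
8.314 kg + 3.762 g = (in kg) 8.318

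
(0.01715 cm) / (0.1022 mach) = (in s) 4.928e-06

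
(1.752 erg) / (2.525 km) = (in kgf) 7.075e-12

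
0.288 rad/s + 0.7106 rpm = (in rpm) 3.461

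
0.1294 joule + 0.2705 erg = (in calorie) 0.03093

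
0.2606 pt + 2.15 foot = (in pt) 1858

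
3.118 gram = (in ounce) 0.11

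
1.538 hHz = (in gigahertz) 1.538e-07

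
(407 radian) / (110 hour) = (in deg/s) 0.05889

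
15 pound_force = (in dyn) 6.672e+06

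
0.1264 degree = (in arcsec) 455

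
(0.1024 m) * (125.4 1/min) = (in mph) 0.4787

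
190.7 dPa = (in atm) 0.0001882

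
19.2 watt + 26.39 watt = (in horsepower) 0.06114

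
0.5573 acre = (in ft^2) 2.428e+04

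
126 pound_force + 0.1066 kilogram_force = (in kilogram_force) 57.26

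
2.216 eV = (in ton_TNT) 8.486e-29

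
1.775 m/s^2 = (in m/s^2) 1.775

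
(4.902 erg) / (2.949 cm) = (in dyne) 1.662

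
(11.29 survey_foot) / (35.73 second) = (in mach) 0.0002829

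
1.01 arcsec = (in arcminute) 0.01683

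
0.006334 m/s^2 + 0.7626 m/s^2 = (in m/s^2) 0.7689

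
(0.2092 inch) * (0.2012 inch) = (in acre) 6.71e-09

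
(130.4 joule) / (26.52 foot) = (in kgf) 1.645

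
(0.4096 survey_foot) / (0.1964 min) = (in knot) 0.02059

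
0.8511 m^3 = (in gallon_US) 224.8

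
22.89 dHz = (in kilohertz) 0.002289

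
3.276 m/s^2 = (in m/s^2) 3.276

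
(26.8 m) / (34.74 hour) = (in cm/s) 0.02143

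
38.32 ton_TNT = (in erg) 1.603e+18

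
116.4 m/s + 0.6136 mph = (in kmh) 420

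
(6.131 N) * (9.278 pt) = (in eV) 1.252e+17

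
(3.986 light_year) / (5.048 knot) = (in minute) 2.42e+14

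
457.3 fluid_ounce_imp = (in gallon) 3.432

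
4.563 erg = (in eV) 2.848e+12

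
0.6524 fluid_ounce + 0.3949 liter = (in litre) 0.4142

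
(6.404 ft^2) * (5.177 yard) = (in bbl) 17.71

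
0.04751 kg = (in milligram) 4.751e+04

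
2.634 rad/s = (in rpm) 25.15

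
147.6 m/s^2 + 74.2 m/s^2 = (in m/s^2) 221.8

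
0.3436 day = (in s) 2.969e+04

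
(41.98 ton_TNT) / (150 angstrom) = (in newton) 1.171e+19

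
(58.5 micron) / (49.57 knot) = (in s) 2.294e-06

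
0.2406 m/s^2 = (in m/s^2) 0.2406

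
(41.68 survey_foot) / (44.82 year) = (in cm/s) 8.988e-07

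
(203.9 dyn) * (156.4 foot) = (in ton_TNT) 2.323e-11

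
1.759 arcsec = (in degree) 0.0004886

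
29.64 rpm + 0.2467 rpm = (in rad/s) 3.13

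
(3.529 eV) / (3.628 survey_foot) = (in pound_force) 1.149e-19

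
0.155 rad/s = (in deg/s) 8.881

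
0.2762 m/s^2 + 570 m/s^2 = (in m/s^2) 570.3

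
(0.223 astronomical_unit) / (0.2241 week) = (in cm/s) 2.461e+07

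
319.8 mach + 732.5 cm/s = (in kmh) 3.92e+05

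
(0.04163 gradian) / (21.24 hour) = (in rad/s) 8.552e-09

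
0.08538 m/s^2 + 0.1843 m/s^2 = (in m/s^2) 0.2697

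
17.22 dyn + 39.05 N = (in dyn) 3.905e+06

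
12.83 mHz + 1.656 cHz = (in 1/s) 0.02939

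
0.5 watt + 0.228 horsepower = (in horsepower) 0.2287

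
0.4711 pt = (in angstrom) 1.662e+06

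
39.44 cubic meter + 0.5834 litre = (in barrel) 248.1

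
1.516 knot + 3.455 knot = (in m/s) 2.557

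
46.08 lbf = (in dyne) 2.05e+07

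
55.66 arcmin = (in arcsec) 3340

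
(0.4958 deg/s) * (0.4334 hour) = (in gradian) 859.5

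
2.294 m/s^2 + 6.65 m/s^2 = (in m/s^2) 8.944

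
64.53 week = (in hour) 1.084e+04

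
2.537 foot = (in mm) 773.3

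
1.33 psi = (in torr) 68.78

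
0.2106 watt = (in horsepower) 0.0002824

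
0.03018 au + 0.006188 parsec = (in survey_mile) 1.186e+11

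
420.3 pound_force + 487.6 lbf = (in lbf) 907.9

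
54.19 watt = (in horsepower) 0.07267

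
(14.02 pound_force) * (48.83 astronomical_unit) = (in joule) 4.556e+14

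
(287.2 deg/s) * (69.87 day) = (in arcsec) 6.242e+12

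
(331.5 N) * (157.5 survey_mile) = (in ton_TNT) 0.02008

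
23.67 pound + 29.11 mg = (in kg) 10.74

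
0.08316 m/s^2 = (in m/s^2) 0.08316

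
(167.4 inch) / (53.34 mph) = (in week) 2.948e-07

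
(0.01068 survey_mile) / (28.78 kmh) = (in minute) 0.03583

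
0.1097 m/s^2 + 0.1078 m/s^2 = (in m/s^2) 0.2175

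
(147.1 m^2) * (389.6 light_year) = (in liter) 5.422e+23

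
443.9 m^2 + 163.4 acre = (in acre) 163.5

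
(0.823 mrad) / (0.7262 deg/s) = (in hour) 1.804e-05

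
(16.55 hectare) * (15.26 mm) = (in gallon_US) 6.672e+05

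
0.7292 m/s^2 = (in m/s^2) 0.7292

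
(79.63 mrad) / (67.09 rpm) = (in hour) 3.148e-06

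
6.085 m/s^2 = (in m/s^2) 6.085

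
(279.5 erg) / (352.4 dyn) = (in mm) 7.931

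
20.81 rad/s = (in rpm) 198.7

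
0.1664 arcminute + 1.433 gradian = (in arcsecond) 4653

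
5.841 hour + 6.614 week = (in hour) 1117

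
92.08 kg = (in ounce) 3248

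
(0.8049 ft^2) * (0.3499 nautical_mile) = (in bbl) 304.8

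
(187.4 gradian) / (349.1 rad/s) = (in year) 2.674e-10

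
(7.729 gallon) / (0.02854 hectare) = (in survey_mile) 6.37e-08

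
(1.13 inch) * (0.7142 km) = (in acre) 0.005065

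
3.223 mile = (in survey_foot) 1.702e+04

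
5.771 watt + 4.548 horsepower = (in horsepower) 4.556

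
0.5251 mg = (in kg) 5.251e-07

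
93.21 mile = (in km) 150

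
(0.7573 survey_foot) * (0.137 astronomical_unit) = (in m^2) 4.731e+09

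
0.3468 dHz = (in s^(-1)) 0.03468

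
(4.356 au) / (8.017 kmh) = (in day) 3.387e+06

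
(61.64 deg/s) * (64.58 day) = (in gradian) 3.821e+08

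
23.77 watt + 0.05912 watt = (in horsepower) 0.03196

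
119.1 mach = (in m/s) 4.055e+04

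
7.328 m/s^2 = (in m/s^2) 7.328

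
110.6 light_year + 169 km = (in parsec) 33.91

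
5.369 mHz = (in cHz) 0.5369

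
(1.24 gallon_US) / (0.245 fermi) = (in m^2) 1.916e+13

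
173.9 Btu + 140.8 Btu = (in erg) 3.32e+12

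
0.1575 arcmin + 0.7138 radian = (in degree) 40.9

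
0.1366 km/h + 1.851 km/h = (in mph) 1.235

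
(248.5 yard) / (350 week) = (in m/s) 1.073e-06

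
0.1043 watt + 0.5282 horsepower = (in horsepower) 0.5283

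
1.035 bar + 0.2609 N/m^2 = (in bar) 1.035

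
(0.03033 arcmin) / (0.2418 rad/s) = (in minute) 6.081e-07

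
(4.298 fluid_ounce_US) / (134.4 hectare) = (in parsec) 3.065e-27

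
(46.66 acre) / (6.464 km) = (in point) 8.281e+04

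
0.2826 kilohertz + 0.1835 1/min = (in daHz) 28.26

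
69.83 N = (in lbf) 15.7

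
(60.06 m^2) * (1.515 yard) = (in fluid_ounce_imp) 2.928e+06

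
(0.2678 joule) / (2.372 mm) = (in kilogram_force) 11.51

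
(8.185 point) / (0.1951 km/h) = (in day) 6.167e-07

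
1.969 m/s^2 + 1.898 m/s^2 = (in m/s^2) 3.867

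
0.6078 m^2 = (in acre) 0.0001502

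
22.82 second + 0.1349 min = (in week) 5.111e-05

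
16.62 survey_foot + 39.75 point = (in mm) 5080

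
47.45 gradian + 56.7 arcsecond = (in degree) 42.72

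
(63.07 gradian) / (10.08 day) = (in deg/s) 6.518e-05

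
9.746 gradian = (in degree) 8.771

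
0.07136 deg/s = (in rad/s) 0.001245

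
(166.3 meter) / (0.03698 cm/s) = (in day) 5.205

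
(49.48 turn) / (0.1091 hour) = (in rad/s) 0.7916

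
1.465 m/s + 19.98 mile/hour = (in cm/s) 1040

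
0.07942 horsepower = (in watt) 59.22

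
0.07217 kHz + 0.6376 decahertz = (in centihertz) 7855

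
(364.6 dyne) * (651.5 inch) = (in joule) 0.06033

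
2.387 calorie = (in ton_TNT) 2.387e-09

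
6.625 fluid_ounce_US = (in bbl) 0.001232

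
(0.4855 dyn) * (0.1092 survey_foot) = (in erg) 1.616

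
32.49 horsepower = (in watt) 2.423e+04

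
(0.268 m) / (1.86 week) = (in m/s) 2.382e-07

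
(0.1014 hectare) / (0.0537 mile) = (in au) 7.843e-11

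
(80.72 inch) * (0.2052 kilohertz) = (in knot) 817.8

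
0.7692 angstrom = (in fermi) 7.692e+04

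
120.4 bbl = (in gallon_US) 5057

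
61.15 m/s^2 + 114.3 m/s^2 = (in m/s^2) 175.4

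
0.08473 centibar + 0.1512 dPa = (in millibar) 0.8475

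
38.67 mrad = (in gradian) 2.462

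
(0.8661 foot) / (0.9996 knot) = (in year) 1.628e-08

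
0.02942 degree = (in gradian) 0.03269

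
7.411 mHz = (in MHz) 7.411e-09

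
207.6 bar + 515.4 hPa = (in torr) 1.561e+05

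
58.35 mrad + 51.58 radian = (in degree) 2959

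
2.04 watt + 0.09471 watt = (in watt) 2.135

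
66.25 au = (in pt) 2.809e+16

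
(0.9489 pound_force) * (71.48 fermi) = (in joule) 3.017e-13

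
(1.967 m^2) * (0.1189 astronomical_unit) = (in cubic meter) 3.499e+10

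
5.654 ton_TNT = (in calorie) 5.654e+09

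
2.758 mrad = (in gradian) 0.1756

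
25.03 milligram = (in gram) 0.02503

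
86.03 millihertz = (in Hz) 0.08603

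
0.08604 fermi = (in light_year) 9.094e-33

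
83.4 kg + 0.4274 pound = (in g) 8.359e+04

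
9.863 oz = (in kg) 0.2796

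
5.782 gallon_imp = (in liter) 26.29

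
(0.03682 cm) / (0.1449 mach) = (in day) 8.637e-11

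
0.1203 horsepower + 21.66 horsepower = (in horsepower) 21.78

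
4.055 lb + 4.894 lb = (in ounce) 143.2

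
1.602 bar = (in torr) 1202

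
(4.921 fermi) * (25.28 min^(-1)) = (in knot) 4.03e-15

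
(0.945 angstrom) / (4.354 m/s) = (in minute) 3.617e-13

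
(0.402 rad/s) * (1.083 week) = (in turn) 4.191e+04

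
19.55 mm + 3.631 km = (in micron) 3.631e+09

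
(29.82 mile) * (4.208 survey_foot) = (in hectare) 6.155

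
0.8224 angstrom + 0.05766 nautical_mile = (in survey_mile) 0.06635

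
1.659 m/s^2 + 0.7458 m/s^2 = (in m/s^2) 2.405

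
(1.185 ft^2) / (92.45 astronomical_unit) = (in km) 7.96e-18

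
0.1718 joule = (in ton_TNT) 4.106e-11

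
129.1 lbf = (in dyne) 5.743e+07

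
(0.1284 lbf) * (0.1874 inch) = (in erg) 2.719e+04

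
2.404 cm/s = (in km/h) 0.08654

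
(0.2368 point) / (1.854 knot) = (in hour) 2.433e-08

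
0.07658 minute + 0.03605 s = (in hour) 0.001286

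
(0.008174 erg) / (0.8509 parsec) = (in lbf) 6.999e-27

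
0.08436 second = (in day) 9.764e-07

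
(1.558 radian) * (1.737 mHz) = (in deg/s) 0.1551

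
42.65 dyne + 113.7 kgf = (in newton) 1115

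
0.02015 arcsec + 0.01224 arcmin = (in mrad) 0.003658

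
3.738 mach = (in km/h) 4582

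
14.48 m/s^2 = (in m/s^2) 14.48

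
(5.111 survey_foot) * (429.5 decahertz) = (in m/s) 6691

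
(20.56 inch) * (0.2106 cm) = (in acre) 2.718e-07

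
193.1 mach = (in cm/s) 6.575e+06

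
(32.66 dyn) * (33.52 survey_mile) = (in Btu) 0.0167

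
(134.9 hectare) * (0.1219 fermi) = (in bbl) 1.034e-09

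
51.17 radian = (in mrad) 5.117e+04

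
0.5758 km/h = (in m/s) 0.1599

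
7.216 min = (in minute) 7.216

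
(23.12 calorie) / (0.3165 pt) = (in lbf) 1.948e+05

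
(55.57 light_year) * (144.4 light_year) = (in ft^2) 7.731e+36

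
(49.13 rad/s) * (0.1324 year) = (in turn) 3.265e+07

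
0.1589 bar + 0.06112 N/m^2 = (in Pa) 1.589e+04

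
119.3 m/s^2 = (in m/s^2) 119.3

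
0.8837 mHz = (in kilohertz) 8.837e-07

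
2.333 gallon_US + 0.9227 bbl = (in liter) 155.5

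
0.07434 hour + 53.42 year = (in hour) 4.68e+05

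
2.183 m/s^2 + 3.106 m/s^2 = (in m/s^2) 5.289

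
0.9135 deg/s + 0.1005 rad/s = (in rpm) 1.112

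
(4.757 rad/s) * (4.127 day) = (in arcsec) 3.499e+11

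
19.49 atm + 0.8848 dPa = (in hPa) 1.975e+04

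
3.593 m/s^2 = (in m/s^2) 3.593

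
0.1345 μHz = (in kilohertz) 1.345e-10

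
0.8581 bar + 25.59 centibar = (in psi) 16.16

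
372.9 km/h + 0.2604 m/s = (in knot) 201.9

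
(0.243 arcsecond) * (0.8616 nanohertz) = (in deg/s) 5.816e-14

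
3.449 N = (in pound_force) 0.7754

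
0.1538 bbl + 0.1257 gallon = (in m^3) 0.02493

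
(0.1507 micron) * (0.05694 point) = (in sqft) 3.258e-11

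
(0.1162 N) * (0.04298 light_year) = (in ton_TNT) 1.129e+04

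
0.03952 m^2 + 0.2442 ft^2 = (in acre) 1.537e-05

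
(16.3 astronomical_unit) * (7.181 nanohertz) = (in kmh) 6.304e+04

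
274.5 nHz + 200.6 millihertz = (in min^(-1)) 12.04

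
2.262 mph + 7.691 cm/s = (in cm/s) 108.8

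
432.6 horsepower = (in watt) 3.226e+05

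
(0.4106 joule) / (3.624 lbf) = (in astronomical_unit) 1.703e-13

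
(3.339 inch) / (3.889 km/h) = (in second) 0.07851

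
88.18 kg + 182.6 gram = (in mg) 8.836e+07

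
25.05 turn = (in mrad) 1.574e+05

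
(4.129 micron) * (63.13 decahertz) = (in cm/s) 0.2607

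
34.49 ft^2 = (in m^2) 3.204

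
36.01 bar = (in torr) 2.701e+04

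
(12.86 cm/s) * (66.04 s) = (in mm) 8493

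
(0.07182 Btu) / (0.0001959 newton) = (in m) 3.868e+05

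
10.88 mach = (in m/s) 3705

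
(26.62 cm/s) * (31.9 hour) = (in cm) 3.057e+06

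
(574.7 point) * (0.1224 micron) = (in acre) 6.132e-12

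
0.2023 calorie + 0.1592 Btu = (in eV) 1.054e+21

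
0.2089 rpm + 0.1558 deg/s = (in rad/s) 0.0246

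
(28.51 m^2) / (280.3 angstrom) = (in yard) 1.112e+09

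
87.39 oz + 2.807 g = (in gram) 2480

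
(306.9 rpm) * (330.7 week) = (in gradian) 4.092e+11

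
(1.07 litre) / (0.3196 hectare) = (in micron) 0.3348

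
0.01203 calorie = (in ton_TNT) 1.203e-11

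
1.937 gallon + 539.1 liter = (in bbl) 3.437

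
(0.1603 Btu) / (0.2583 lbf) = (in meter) 147.2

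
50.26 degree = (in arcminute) 3016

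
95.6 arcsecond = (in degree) 0.02656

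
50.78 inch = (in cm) 129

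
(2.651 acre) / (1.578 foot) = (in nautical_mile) 12.04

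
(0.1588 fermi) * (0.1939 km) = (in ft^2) 3.314e-13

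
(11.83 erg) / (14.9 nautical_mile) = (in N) 4.287e-11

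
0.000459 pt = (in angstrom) 1619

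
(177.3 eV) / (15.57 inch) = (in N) 7.183e-17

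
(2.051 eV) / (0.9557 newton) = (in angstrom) 3.438e-09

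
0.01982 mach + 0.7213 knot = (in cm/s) 712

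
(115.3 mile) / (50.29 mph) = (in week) 0.01365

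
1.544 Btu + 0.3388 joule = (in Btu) 1.544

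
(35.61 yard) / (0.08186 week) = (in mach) 1.932e-06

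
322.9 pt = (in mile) 7.078e-05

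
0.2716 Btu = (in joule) 286.6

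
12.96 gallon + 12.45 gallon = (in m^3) 0.09619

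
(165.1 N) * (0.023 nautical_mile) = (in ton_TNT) 1.681e-06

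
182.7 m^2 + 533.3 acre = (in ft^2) 2.323e+07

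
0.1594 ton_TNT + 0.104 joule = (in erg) 6.669e+15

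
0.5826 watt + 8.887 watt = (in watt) 9.47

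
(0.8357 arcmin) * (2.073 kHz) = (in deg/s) 28.87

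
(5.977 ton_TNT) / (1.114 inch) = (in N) 8.838e+11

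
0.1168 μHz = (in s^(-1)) 1.168e-07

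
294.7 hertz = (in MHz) 0.0002947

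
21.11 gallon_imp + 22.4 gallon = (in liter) 180.8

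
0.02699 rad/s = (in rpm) 0.2577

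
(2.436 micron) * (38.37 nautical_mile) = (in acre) 4.278e-05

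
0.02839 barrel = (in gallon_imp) 0.9929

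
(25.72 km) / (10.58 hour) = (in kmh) 2.431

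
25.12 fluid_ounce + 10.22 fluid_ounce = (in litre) 1.045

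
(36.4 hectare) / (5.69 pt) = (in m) 1.813e+08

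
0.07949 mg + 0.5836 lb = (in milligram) 2.647e+05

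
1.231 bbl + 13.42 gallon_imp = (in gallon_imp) 56.47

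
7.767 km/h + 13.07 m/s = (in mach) 0.04472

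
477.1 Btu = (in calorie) 1.203e+05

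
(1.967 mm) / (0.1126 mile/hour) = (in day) 4.523e-07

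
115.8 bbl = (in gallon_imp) 4050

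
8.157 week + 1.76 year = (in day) 699.5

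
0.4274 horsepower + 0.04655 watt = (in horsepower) 0.4275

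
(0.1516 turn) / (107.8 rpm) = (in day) 9.766e-07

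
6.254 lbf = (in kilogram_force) 2.837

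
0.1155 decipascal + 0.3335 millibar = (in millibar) 0.3336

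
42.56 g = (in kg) 0.04256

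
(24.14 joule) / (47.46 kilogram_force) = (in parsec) 1.681e-18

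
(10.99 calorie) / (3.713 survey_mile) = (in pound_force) 0.00173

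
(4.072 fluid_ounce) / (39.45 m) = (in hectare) 3.053e-10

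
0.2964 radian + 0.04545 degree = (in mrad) 297.2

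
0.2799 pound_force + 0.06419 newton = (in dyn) 1.309e+05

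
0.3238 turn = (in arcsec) 4.196e+05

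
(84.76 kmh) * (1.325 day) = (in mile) 1675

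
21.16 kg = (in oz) 746.4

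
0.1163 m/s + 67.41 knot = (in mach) 0.1022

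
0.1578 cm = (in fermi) 1.578e+12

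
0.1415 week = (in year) 0.002714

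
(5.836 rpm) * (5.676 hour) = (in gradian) 7.95e+05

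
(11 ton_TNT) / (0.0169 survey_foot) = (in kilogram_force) 9.111e+11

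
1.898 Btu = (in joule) 2002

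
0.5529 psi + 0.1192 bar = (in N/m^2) 1.573e+04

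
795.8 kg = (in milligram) 7.958e+08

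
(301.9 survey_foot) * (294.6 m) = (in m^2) 2.711e+04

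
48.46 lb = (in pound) 48.46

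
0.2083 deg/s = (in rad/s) 0.003636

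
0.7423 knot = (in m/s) 0.3819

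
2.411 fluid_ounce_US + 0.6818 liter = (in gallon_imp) 0.1657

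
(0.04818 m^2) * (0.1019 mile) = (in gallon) 2087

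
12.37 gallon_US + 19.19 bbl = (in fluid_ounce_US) 1.047e+05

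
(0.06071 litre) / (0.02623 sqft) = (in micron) 2.491e+04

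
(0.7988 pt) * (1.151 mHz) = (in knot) 6.305e-07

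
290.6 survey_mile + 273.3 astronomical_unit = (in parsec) 0.001325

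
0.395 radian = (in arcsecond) 8.147e+04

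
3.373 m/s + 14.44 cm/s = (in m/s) 3.517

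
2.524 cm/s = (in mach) 7.413e-05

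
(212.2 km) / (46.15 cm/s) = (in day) 5.322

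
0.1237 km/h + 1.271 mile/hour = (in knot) 1.171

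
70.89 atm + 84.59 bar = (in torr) 1.173e+05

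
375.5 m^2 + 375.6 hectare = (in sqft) 4.043e+07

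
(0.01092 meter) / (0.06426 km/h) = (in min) 0.0102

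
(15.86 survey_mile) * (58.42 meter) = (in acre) 368.5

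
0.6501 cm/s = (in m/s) 0.006501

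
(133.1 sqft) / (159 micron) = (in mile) 48.32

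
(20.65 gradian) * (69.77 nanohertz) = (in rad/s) 2.263e-08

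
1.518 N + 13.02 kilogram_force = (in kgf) 13.17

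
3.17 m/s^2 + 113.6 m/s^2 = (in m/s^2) 116.8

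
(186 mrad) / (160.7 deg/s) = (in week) 1.096e-07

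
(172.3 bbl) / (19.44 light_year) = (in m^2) 1.489e-16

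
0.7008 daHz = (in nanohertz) 7.008e+09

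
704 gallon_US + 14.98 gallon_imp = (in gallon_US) 722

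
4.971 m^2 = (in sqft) 53.51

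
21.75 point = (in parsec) 2.487e-19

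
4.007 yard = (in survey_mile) 0.002277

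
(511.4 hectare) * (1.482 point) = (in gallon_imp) 5.881e+05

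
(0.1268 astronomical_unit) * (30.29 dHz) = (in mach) 1.687e+08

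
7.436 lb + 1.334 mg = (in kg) 3.373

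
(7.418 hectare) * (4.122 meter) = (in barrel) 1.923e+06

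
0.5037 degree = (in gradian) 0.5597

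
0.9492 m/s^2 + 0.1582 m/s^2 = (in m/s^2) 1.107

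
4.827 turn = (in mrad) 3.033e+04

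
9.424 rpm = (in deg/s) 56.54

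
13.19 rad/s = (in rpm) 126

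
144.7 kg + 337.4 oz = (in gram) 1.543e+05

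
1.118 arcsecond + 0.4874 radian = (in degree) 27.93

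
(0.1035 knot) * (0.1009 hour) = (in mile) 0.01202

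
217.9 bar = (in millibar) 2.179e+05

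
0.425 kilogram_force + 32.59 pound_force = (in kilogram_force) 15.21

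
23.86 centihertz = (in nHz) 2.386e+08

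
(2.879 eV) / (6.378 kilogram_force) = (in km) 7.375e-24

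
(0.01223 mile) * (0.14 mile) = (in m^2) 4435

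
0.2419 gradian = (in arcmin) 13.06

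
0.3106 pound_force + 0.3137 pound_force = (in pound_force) 0.6243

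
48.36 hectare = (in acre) 119.5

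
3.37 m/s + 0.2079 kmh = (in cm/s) 342.8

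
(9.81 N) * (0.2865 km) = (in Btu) 2.664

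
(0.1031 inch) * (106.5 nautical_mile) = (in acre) 0.1276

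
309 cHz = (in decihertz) 30.9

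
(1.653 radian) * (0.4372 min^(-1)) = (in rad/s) 0.01204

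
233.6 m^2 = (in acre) 0.05772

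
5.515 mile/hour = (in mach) 0.007241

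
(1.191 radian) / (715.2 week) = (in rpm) 2.629e-08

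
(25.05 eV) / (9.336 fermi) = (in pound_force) 9.664e-05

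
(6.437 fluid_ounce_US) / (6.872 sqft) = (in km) 2.982e-07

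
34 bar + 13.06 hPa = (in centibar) 3401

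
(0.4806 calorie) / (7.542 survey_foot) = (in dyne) 8.747e+04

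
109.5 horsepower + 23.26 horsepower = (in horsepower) 132.8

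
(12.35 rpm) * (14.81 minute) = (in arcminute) 3.951e+06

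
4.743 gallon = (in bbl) 0.1129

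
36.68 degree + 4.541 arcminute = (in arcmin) 2205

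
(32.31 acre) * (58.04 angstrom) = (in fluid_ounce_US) 25.66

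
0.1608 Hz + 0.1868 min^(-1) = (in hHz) 0.001639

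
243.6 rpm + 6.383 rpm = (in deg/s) 1500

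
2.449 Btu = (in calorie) 617.6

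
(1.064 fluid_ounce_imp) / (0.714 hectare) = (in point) 1.2e-05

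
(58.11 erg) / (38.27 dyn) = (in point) 43.04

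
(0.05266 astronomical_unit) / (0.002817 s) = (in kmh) 1.007e+13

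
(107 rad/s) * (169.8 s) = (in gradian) 1.157e+06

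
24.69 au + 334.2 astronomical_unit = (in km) 5.369e+10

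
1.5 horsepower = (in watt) 1119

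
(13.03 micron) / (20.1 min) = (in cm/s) 1.08e-06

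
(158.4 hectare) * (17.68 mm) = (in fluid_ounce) 9.47e+08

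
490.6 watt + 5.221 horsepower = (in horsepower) 5.879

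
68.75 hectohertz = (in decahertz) 687.5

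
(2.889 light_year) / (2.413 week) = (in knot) 3.641e+10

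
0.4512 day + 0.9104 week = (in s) 5.896e+05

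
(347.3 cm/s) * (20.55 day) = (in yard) 6.744e+06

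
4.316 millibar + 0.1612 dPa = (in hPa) 4.316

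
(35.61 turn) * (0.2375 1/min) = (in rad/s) 0.8857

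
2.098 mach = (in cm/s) 7.144e+04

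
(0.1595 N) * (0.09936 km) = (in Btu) 0.01502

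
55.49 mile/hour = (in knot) 48.22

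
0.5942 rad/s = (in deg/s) 34.05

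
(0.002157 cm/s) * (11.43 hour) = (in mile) 0.0005515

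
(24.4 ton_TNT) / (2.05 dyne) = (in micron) 4.98e+21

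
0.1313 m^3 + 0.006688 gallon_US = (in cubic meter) 0.1313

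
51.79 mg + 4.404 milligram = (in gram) 0.05619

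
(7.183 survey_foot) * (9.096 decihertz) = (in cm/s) 199.1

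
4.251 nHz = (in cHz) 4.251e-07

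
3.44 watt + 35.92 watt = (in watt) 39.36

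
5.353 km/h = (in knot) 2.89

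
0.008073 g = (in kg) 8.073e-06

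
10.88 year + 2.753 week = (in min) 5.746e+06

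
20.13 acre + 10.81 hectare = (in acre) 46.84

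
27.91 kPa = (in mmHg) 209.3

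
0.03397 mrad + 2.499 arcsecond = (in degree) 0.002641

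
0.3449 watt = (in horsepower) 0.0004625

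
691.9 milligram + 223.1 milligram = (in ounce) 0.03228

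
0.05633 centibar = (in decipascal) 563.3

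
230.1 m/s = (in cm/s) 2.301e+04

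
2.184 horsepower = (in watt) 1629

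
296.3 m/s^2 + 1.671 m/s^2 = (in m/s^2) 298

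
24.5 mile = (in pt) 1.118e+08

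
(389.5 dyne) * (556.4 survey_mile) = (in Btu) 3.306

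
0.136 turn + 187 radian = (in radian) 187.9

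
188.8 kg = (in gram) 1.888e+05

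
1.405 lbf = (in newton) 6.25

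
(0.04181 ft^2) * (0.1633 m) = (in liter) 0.6343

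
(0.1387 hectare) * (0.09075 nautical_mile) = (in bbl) 1.466e+06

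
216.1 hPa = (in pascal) 2.161e+04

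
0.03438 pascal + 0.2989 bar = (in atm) 0.295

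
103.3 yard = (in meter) 94.46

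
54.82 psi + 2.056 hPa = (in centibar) 378.2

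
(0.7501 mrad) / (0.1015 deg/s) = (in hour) 0.0001176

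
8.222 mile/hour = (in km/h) 13.23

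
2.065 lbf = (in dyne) 9.186e+05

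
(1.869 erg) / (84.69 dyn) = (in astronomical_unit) 1.475e-15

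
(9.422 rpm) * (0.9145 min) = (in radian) 54.14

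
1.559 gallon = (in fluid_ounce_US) 199.6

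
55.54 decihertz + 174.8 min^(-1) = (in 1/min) 508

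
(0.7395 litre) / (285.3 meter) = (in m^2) 2.592e-06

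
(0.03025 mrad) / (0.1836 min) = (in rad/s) 2.746e-06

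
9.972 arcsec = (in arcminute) 0.1662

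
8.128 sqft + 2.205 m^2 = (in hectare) 0.000296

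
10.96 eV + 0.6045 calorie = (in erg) 2.529e+07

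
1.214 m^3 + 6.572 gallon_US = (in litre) 1239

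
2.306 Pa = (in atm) 2.276e-05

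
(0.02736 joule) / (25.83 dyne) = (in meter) 105.9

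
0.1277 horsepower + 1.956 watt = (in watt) 97.18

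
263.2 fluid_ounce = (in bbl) 0.04896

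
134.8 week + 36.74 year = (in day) 1.435e+04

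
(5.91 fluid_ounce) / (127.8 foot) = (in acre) 1.109e-09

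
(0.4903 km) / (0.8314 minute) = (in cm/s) 982.9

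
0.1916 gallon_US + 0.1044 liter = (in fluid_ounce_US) 28.05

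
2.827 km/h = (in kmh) 2.827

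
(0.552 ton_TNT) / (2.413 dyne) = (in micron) 9.571e+19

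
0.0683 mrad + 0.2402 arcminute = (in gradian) 0.008796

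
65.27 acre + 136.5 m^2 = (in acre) 65.3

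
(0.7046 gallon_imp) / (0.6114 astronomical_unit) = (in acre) 8.654e-18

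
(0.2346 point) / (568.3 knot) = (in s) 2.831e-07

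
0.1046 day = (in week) 0.01494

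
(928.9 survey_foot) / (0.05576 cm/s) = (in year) 0.0161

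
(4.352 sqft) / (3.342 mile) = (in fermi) 7.517e+10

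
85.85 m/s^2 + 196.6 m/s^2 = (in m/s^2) 282.4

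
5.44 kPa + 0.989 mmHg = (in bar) 0.05572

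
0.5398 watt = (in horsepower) 0.0007239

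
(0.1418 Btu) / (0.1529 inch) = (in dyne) 3.852e+09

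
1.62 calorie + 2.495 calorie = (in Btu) 0.01632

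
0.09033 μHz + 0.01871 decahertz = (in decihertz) 1.871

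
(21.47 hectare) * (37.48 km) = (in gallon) 2.126e+12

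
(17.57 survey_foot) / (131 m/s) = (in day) 4.732e-07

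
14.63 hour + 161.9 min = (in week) 0.1031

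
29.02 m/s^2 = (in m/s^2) 29.02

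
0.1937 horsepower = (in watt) 144.4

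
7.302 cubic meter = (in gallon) 1929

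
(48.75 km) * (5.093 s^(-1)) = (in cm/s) 2.483e+07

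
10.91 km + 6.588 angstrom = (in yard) 1.193e+04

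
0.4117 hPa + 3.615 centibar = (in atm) 0.03608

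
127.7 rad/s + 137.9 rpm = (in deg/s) 8144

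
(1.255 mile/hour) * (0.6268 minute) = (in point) 5.981e+04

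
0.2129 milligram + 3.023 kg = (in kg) 3.023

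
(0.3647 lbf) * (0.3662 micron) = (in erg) 5.941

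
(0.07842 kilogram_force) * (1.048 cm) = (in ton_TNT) 1.926e-12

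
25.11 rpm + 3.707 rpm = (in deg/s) 172.9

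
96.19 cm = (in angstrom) 9.619e+09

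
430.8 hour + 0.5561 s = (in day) 17.95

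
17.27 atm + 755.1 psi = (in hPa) 6.956e+04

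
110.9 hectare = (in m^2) 1.109e+06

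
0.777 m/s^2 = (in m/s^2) 0.777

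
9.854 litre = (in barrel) 0.06198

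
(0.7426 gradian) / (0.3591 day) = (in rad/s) 3.76e-07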